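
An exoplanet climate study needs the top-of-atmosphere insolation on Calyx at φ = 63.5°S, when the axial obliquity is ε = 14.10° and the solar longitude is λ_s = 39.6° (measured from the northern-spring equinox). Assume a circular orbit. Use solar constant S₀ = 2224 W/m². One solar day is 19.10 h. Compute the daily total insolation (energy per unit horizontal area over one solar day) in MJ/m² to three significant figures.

11.9 MJ/m²

Solar declination: sin δ = sin ε · sin λ_s = sin 14.10° × sin 39.6° = 0.15529, so δ = +8.933°.
cos H₀ = −tan(-63.5°) tan(+8.933°) = 0.3153, H₀ = 1.2500 rad.
Bracket: H₀ sin φ sin δ + cos φ cos δ sin H₀ = 1.2500×-0.89493×0.15529 + 0.44620×0.98787×0.94900 = -0.173717 + 0.418307 = 0.244590.
Q̄ = (S₀/π) × [bracket] = (2224/π) × 0.244590 = 173.15 W/m².
Daily total = Q̄ × 19.10 h × 3600 s/h = 173.15 × 19.10 × 3600 / 10⁶ = 11.91 MJ/m².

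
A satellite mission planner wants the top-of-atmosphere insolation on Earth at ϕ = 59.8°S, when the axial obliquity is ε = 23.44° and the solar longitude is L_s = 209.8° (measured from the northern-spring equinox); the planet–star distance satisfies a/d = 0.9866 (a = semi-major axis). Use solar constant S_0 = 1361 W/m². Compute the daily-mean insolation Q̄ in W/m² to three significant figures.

Q̄ ≈ 334 W/m²

Solar declination: sin δ = sin ε · sin L_s = sin 23.44° × sin 209.8° = -0.19769, so δ = -11.402°.
cos h₀ = −tan(-59.8°) tan(-11.402°) = -0.3465, h₀ = 1.9246 rad.
Bracket: h₀ sin ϕ sin δ + cos ϕ cos δ sin h₀ = 1.9246×-0.86427×-0.19769 + 0.50302×0.98026×0.93805 = 0.328832 + 0.462543 = 0.791375.
Inverse-square distance factor (a/d)² = 0.9866² = 0.973380.
Q̄ = (S_0/π) × 0.973380 × [bracket] = (1361/π) × 0.973380 × 0.791375 = 333.7 W/m².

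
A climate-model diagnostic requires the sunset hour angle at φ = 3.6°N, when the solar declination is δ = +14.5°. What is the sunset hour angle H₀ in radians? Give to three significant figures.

H₀ = 1.59 rad

cos H₀ = −tan φ · tan δ = −tan(+3.6°) × tan(+14.500°) = -0.0163, so H₀ = 1.5871 rad = 90.93°.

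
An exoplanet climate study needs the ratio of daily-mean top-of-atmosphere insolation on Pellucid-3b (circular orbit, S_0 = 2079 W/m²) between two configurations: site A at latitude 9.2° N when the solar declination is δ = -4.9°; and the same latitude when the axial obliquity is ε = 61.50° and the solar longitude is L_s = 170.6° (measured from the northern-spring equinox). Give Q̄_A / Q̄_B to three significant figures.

— Configuration A (ϕ=+9.2°):
cos h₀ = −tan(+9.2°) tan(-4.900°) = 0.0139, h₀ = 1.5569 rad.
Bracket: h₀ sin ϕ sin δ + cos ϕ cos δ sin h₀ = 1.5569×0.15988×-0.08542 + 0.98714×0.99635×0.99990 = -0.021263 + 0.983439 = 0.962176.
Q̄ = (S_0/π) × [bracket] = (2079/π) × 0.962176 = 636.74 W/m².
— Configuration B (ϕ=+9.2°):
Solar declination: sin δ = sin ε · sin L_s = sin 61.50° × sin 170.6° = 0.14353, so δ = +8.252°.
cos h₀ = −tan(+9.2°) tan(+8.252°) = -0.0235, h₀ = 1.5943 rad.
Bracket: h₀ sin ϕ sin δ + cos ϕ cos δ sin h₀ = 1.5943×0.15988×0.14353 + 0.98714×0.98965×0.99972 = 0.036585 + 0.976650 = 1.013235.
Q̄ = (S_0/π) × [bracket] = (2079/π) × 1.013235 = 670.52 W/m².
Ratio Q̄_A / Q̄_B = 636.74 / 670.52 = 0.9496.

Q̄_A / Q̄_B ≈ 0.950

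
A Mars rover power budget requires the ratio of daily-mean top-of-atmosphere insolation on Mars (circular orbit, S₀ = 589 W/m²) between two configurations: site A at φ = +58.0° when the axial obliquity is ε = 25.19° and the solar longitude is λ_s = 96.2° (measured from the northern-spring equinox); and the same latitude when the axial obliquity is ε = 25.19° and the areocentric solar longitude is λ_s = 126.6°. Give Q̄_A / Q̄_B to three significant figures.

Q̄_A / Q̄_B ≈ 1.14

— Configuration A (φ=+58.0°):
Solar declination: sin δ = sin ε · sin λ_s = sin 25.19° × sin 96.2° = 0.42313, so δ = +25.032°.
cos H₀ = −tan(+58.0°) tan(+25.032°) = -0.7474, H₀ = 2.4149 rad.
Bracket: H₀ sin φ sin δ + cos φ cos δ sin H₀ = 2.4149×0.84805×0.42313 + 0.52992×0.90607×0.66443 = 0.866552 + 0.319022 = 1.185574.
Q̄ = (S₀/π) × [bracket] = (589/π) × 1.185574 = 222.28 W/m².
— Configuration B (φ=+58.0°):
sin δ = sin 25.19° × sin 126.6° = 0.34170, so δ = +19.980°.
cos H₀ = −tan(+58.0°) tan(+19.980°) = -0.5818, H₀ = 2.1918 rad.
Bracket: H₀ sin φ sin δ + cos φ cos δ sin H₀ = 2.1918×0.84805×0.34170 + 0.52992×0.93981×0.81330 = 0.635137 + 0.405043 = 1.040180.
Q̄ = (S₀/π) × [bracket] = (589/π) × 1.040180 = 195.02 W/m².
Ratio Q̄_A / Q̄_B = 222.28 / 195.02 = 1.140.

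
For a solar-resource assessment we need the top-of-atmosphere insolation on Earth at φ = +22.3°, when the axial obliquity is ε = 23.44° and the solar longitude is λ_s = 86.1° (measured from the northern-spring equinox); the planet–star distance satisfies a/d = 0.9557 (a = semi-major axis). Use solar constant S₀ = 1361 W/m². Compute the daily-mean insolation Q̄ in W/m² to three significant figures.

Q̄ ≈ 435 W/m²

Solar declination: sin δ = sin ε · sin λ_s = sin 23.44° × sin 86.1° = 0.39687, so δ = +23.382°.
cos H₀ = −tan(+22.3°) tan(+23.382°) = -0.1773, H₀ = 1.7491 rad.
Bracket: H₀ sin φ sin δ + cos φ cos δ sin H₀ = 1.7491×0.37946×0.39687 + 0.92521×0.91788×0.98415 = 0.263408 + 0.835771 = 1.099179.
Inverse-square distance factor (a/d)² = 0.9557² = 0.913362.
Q̄ = (S₀/π) × 0.913362 × [bracket] = (1361/π) × 0.913362 × 1.099179 = 434.9 W/m².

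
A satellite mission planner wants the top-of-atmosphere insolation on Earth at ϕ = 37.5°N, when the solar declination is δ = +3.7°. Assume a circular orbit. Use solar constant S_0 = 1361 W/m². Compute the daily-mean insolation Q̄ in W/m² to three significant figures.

Q̄ ≈ 370 W/m²

cos h₀ = −tan(+37.5°) tan(+3.700°) = -0.0496, h₀ = 1.6204 rad.
Bracket: h₀ sin ϕ sin δ + cos ϕ cos δ sin h₀ = 1.6204×0.60876×0.06453 + 0.79335×0.99792×0.99877 = 0.063655 + 0.790726 = 0.854381.
Q̄ = (S_0/π) × [bracket] = (1361/π) × 0.854381 = 370.1 W/m².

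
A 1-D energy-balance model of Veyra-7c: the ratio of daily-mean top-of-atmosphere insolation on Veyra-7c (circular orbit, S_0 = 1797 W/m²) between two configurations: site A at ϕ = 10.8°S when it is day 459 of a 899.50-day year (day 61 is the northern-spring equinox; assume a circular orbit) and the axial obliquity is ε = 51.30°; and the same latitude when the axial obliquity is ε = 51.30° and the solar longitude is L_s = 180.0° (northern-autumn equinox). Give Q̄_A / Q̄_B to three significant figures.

— Configuration A (ϕ=-10.8°):
Solar longitude: L_s = 360° × (459 − 61)/899.50 = 159.288°.
sin δ = sin 51.30° × sin 159.288° = 0.27601, so δ = +16.022°.
cos h₀ = −tan(-10.8°) tan(+16.022°) = 0.0548, h₀ = 1.5160 rad.
Bracket: h₀ sin ϕ sin δ + cos ϕ cos δ sin h₀ = 1.5160×-0.18738×0.27601 + 0.98229×0.96116×0.99850 = -0.078406 + 0.942722 = 0.864316.
Q̄ = (S_0/π) × [bracket] = (1797/π) × 0.864316 = 494.39 W/m².
— Configuration B (ϕ=-10.8°):
Solar declination: sin δ = sin ε · sin L_s = sin 51.30° × sin 180.0° = 0.00000, so δ = +0.000°.
cos h₀ = −tan(-10.8°) tan(+0.000°) = 0.0000, h₀ = 1.5708 rad.
Bracket: h₀ sin ϕ sin δ + cos ϕ cos δ sin h₀ = 1.5708×-0.18738×0.00000 + 0.98229×1.00000×1.00000 = -0.000000 + 0.982290 = 0.982290.
Q̄ = (S_0/π) × [bracket] = (1797/π) × 0.982290 = 561.87 W/m².
Ratio Q̄_A / Q̄_B = 494.39 / 561.87 = 0.8799.

Q̄_A / Q̄_B ≈ 0.880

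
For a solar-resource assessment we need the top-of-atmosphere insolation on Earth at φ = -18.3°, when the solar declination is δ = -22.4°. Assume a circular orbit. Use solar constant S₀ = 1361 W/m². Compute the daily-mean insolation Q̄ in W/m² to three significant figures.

Q̄ ≈ 465 W/m²

cos H₀ = −tan(-18.3°) tan(-22.400°) = -0.1363, H₀ = 1.7075 rad.
Bracket: H₀ sin φ sin δ + cos φ cos δ sin H₀ = 1.7075×-0.31399×-0.38107 + 0.94943×0.92455×0.99067 = 0.204306 + 0.869606 = 1.073912.
Q̄ = (S₀/π) × [bracket] = (1361/π) × 1.073912 = 465.2 W/m².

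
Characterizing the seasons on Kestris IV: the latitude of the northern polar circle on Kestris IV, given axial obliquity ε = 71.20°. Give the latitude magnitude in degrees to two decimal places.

18.80°

The polar circle is the lowest latitude that experiences at least one full rotation of continuous daylight at the northern-summer solstice; it lies at |φ| = 90° − ε = 90° − 71.20° = 18.80°.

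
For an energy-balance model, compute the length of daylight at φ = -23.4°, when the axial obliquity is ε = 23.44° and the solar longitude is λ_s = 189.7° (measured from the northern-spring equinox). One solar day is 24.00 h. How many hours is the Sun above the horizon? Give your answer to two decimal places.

Solar declination: sin δ = sin ε · sin λ_s = sin 23.44° × sin 189.7° = -0.06702, so δ = -3.843°.
cos H₀ = −tan φ · tan δ = −tan(-23.4°) × tan(-3.843°) = -0.0291, so H₀ = 1.5999 rad = 91.67°.
Daylight = 2H₀/(2π) × 24.00 h = (1.5999/π) × 24.00 = 12.22 h.

12.22 h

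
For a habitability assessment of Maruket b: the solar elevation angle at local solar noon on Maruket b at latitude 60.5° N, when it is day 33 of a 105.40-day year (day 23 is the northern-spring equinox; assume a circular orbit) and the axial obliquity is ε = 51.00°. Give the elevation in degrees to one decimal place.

Solar longitude: λ_s = 360° × (33 − 23)/105.40 = 34.156°.
sin δ = sin 51.00° × sin 34.156° = 0.43632, so δ = +25.869°.
At local noon the hour angle is zero, so the zenith angle equals |φ − δ| = |+60.5° − (+25.869°)| = 34.631°.
Elevation = 90° − 34.631° = 55.4°.

55.4°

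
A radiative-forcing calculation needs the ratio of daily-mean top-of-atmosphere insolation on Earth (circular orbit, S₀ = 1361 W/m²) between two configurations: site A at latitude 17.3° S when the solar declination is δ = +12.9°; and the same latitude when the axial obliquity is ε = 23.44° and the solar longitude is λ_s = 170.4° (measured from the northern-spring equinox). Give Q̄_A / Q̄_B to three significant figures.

— Configuration A (φ=-17.3°):
cos H₀ = −tan(-17.3°) tan(+12.900°) = 0.0713, H₀ = 1.4994 rad.
Bracket: H₀ sin φ sin δ + cos φ cos δ sin H₀ = 1.4994×-0.29737×0.22325 + 0.95476×0.97476×0.99745 = -0.099542 + 0.928289 = 0.828747.
Q̄ = (S₀/π) × [bracket] = (1361/π) × 0.828747 = 359.03 W/m².
— Configuration B (φ=-17.3°):
Solar declination: sin δ = sin ε · sin λ_s = sin 23.44° × sin 170.4° = 0.06634, so δ = +3.804°.
cos H₀ = −tan(-17.3°) tan(+3.804°) = 0.0207, H₀ = 1.5501 rad.
Bracket: H₀ sin φ sin δ + cos φ cos δ sin H₀ = 1.5501×-0.29737×0.06634 + 0.95476×0.99780×0.99979 = -0.030580 + 0.952459 = 0.921879.
Q̄ = (S₀/π) × [bracket] = (1361/π) × 0.921879 = 399.38 W/m².
Ratio Q̄_A / Q̄_B = 359.03 / 399.38 = 0.8990.

Q̄_A / Q̄_B ≈ 0.899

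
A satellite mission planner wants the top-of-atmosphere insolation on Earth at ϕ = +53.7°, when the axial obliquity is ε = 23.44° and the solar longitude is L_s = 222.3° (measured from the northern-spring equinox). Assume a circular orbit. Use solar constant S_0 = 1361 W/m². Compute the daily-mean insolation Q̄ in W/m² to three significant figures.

Q̄ ≈ 118 W/m²

Solar declination: sin δ = sin ε · sin L_s = sin 23.44° × sin 222.3° = -0.26772, so δ = -15.528°.
cos h₀ = −tan(+53.7°) tan(-15.528°) = 0.3783, h₀ = 1.1829 rad.
Bracket: h₀ sin ϕ sin δ + cos ϕ cos δ sin h₀ = 1.1829×0.80593×-0.26772 + 0.59201×0.96350×0.92570 = -0.255227 + 0.528021 = 0.272794.
Q̄ = (S_0/π) × [bracket] = (1361/π) × 0.272794 = 118.2 W/m².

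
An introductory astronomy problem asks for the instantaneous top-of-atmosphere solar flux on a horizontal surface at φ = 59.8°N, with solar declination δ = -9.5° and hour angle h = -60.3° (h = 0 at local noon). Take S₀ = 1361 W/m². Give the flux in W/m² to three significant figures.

140 W/m²

cos θ_z = sin φ sin δ + cos φ cos δ cos h = -0.142646 + 0.245808 = 0.103162.
Flux = S₀ · cos θ_z = 1361 × 0.103162 = 140.4 W/m².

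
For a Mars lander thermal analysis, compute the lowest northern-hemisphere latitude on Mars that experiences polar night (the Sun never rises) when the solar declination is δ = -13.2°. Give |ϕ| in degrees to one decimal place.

Polar night requires cos h₀ = −tan ϕ tan δ ≥ 1, i.e. tan ϕ tan δ ≤ −1.
The boundary is |tan ϕ| · |tan δ| = 1, so |ϕ| = 90° − |δ| = 90° − 13.2° = 76.8° in the northern hemisphere.

|ϕ| = 76.8°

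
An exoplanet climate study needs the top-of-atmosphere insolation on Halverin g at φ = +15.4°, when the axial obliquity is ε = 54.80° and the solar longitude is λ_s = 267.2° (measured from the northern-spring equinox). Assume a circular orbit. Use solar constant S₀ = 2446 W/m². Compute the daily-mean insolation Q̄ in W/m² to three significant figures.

Q̄ ≈ 202 W/m²

Solar declination: sin δ = sin ε · sin λ_s = sin 54.80° × sin 267.2° = -0.81617, so δ = -54.703°.
cos H₀ = −tan(+15.4°) tan(-54.703°) = 0.3891, H₀ = 1.1712 rad.
Bracket: H₀ sin φ sin δ + cos φ cos δ sin H₀ = 1.1712×0.26556×-0.81617 + 0.96410×0.57781×0.92121 = -0.253848 + 0.513175 = 0.259327.
Q̄ = (S₀/π) × [bracket] = (2446/π) × 0.259327 = 201.9 W/m².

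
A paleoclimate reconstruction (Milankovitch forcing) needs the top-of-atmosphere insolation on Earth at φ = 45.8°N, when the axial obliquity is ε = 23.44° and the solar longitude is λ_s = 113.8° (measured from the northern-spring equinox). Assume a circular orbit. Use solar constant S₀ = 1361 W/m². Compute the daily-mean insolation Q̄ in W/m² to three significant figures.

Q̄ ≈ 482 W/m²

Solar declination: sin δ = sin ε · sin λ_s = sin 23.44° × sin 113.8° = 0.36396, so δ = +21.344°.
cos H₀ = −tan(+45.8°) tan(+21.344°) = -0.4018, H₀ = 1.9843 rad.
Bracket: H₀ sin φ sin δ + cos φ cos δ sin H₀ = 1.9843×0.71691×0.36396 + 0.69717×0.93141×0.91571 = 0.517757 + 0.594617 = 1.112374.
Q̄ = (S₀/π) × [bracket] = (1361/π) × 1.112374 = 481.9 W/m².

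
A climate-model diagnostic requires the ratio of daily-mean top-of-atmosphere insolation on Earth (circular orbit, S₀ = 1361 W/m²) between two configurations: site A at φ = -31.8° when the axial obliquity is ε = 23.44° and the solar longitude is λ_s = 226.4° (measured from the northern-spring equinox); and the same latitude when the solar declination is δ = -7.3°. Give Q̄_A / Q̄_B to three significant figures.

— Configuration A (φ=-31.8°):
Solar declination: sin δ = sin ε · sin λ_s = sin 23.44° × sin 226.4° = -0.28807, so δ = -16.742°.
cos H₀ = −tan(-31.8°) tan(-16.742°) = -0.1865, H₀ = 1.7584 rad.
Bracket: H₀ sin φ sin δ + cos φ cos δ sin H₀ = 1.7584×-0.52696×-0.28807 + 0.84989×0.95761×0.98245 = 0.266928 + 0.799580 = 1.066508.
Q̄ = (S₀/π) × [bracket] = (1361/π) × 1.066508 = 462.03 W/m².
— Configuration B (φ=-31.8°):
cos H₀ = −tan(-31.8°) tan(-7.300°) = -0.0794, H₀ = 1.6503 rad.
Bracket: H₀ sin φ sin δ + cos φ cos δ sin H₀ = 1.6503×-0.52696×-0.12706 + 0.84989×0.99189×0.99684 = 0.110497 + 0.840334 = 0.950831.
Q̄ = (S₀/π) × [bracket] = (1361/π) × 0.950831 = 411.92 W/m².
Ratio Q̄_A / Q̄_B = 462.03 / 411.92 = 1.122.

Q̄_A / Q̄_B ≈ 1.12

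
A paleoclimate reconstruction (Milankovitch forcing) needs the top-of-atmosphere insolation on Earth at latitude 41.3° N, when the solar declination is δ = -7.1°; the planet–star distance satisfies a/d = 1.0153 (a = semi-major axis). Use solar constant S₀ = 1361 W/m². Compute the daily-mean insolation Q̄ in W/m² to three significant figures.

Q̄ ≈ 278 W/m²

cos H₀ = −tan(+41.3°) tan(-7.100°) = 0.1094, H₀ = 1.4612 rad.
Bracket: H₀ sin φ sin δ + cos φ cos δ sin H₀ = 1.4612×0.66000×-0.12360 + 0.75126×0.99233×0.99399 = -0.119199 + 0.741017 = 0.621818.
Inverse-square distance factor (a/d)² = 1.0153² = 1.030834.
Q̄ = (S₀/π) × 1.030834 × [bracket] = (1361/π) × 1.030834 × 0.621818 = 277.7 W/m².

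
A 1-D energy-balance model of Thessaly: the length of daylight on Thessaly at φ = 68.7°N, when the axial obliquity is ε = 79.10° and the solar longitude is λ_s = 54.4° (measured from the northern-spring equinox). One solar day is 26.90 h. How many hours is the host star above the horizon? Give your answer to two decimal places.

26.90 h

Solar declination: sin δ = sin ε · sin λ_s = sin 79.10° × sin 54.4° = 0.79843, so δ = +52.981°.
Sunrise equation: cos H₀ = −tan φ · tan δ = -3.4013 ≤ −1, so the host star never sets (polar day) and H₀ = π.
Daylight = 2H₀/(2π) × 26.90 h = (3.1416/π) × 26.90 = 26.90 h.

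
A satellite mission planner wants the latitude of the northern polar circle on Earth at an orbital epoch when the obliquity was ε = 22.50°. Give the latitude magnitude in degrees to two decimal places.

The polar circle is the lowest latitude that experiences at least one full rotation of continuous daylight at the northern-summer solstice; it lies at |φ| = 90° − ε = 90° − 22.50° = 67.50°.

67.50°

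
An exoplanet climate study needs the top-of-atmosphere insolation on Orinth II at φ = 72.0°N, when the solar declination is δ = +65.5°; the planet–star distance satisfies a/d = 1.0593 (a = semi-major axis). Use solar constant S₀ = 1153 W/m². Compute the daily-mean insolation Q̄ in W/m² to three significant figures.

cos H₀ = −tan(+72.0°) tan(+65.500°) = -6.7534 ≤ −1 ⇒ polar day, H₀ = π.
Bracket: H₀ sin φ sin δ + cos φ cos δ sin H₀ = 3.1416×0.95106×0.90996 + 0.30902×0.41469×0.00000 = 2.718824 + 0.000000 = 2.718824.
Inverse-square distance factor (a/d)² = 1.0593² = 1.122116.
Q̄ = (S₀/π) × 1.122116 × [bracket] = (1153/π) × 1.122116 × 2.718824 = 1120 W/m².

Q̄ ≈ 1.12e+03 W/m²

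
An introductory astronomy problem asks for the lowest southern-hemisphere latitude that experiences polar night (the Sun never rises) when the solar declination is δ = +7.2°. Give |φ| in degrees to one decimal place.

Polar night requires cos H₀ = −tan φ tan δ ≥ 1, i.e. tan φ tan δ ≤ −1.
The boundary is |tan φ| · |tan δ| = 1, so |φ| = 90° − |δ| = 90° − 7.2° = 82.8° in the southern hemisphere.

|φ| = 82.8°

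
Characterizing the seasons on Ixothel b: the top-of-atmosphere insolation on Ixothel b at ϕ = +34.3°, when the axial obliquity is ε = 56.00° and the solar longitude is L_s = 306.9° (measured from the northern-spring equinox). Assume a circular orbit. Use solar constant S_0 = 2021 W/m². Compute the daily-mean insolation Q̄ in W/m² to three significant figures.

Q̄ ≈ 95.4 W/m²

Solar declination: sin δ = sin ε · sin L_s = sin 56.00° × sin 306.9° = -0.66297, so δ = -41.527°.
cos h₀ = −tan(+34.3°) tan(-41.527°) = 0.6041, h₀ = 0.9222 rad.
Bracket: h₀ sin ϕ sin δ + cos ϕ cos δ sin h₀ = 0.9222×0.56353×-0.66297 + 0.82610×0.74865×0.79692 = -0.344537 + 0.492863 = 0.148326.
Q̄ = (S_0/π) × [bracket] = (2021/π) × 0.148326 = 95.42 W/m².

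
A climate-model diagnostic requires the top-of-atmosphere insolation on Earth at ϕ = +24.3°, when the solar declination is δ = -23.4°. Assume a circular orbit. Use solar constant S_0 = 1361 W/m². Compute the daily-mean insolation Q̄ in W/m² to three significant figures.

cos h₀ = −tan(+24.3°) tan(-23.400°) = 0.1954, h₀ = 1.3741 rad.
Bracket: h₀ sin ϕ sin δ + cos ϕ cos δ sin h₀ = 1.3741×0.41151×-0.39715 + 0.91140×0.91775×0.98073 = -0.224571 + 0.820319 = 0.595748.
Q̄ = (S_0/π) × [bracket] = (1361/π) × 0.595748 = 258.1 W/m².

Q̄ ≈ 258 W/m²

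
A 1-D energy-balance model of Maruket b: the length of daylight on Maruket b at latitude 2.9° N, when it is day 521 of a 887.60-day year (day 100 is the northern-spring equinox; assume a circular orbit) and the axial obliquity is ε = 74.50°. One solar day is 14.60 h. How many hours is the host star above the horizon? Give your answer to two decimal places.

7.34 h

Solar longitude: L_s = 360° × (521 − 100)/887.60 = 170.753°.
sin δ = sin 74.50° × sin 170.753° = 0.15485, so δ = +8.908°.
cos h₀ = −tan ϕ · tan δ = −tan(+2.9°) × tan(+8.908°) = -0.0079, so h₀ = 1.5787 rad = 90.45°.
Daylight = 2h₀/(2π) × 14.60 h = (1.5787/π) × 14.60 = 7.34 h.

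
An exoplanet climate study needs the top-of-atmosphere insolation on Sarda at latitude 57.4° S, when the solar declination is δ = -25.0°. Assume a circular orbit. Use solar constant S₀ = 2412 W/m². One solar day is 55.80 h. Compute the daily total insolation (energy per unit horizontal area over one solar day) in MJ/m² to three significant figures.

cos H₀ = −tan(-57.4°) tan(-25.000°) = -0.7291, H₀ = 2.3879 rad.
Bracket: H₀ sin φ sin δ + cos φ cos δ sin H₀ = 2.3879×-0.84245×-0.42262 + 0.53877×0.90631×0.68436 = 0.850179 + 0.334168 = 1.184347.
Q̄ = (S₀/π) × [bracket] = (2412/π) × 1.184347 = 909.30 W/m².
Daily total = Q̄ × 55.80 h × 3600 s/h = 909.30 × 55.80 × 3600 / 10⁶ = 182.7 MJ/m².

183 MJ/m²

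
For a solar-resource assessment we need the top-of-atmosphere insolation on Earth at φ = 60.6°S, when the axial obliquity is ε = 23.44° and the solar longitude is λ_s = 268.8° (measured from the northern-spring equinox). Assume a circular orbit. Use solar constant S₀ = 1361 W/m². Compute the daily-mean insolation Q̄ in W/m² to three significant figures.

Solar declination: sin δ = sin ε · sin λ_s = sin 23.44° × sin 268.8° = -0.39770, so δ = -23.435°.
cos H₀ = −tan(-60.6°) tan(-23.435°) = -0.7693, H₀ = 2.4485 rad.
Bracket: H₀ sin φ sin δ + cos φ cos δ sin H₀ = 2.4485×-0.87121×-0.39770 + 0.49090×0.91751×0.63894 = 0.848357 + 0.287782 = 1.136139.
Q̄ = (S₀/π) × [bracket] = (1361/π) × 1.136139 = 492.2 W/m².

Q̄ ≈ 492 W/m²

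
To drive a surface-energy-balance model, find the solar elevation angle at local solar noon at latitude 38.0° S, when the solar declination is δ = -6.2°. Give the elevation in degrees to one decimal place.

58.2°

At local noon the hour angle is zero, so the zenith angle equals |ϕ − δ| = |-38.0° − (-6.200°)| = 31.800°.
Elevation = 90° − 31.800° = 58.2°.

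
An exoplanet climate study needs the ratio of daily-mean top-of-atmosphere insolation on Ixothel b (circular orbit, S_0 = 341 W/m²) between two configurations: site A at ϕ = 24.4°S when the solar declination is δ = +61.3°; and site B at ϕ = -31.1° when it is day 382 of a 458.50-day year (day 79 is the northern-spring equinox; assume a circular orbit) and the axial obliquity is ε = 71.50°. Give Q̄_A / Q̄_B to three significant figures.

— Configuration A (ϕ=-24.4°):
cos h₀ = −tan(-24.4°) tan(+61.300°) = 0.8286, h₀ = 0.5943 rad.
Bracket: h₀ sin ϕ sin δ + cos ϕ cos δ sin h₀ = 0.5943×-0.41310×0.87715 + 0.91068×0.48022×0.55991 = -0.215345 + 0.244864 = 0.029519.
Q̄ = (S_0/π) × [bracket] = (341/π) × 0.029519 = 3.2041 W/m².
— Configuration B (ϕ=-31.1°):
Solar longitude: L_s = 360° × (382 − 79)/458.50 = 237.906°.
sin δ = sin 71.50° × sin 237.906° = -0.80340, so δ = -53.456°.
cos h₀ = −tan(-31.1°) tan(-53.456°) = -0.8139, h₀ = 2.5217 rad.
Bracket: h₀ sin ϕ sin δ + cos ϕ cos δ sin h₀ = 2.5217×-0.51653×-0.80340 + 0.85627×0.59544×0.58097 = 1.046456 + 0.296212 = 1.342668.
Q̄ = (S_0/π) × [bracket] = (341/π) × 1.342668 = 145.74 W/m².
Ratio Q̄_A / Q̄_B = 3.2041 / 145.74 = 0.02199.

Q̄_A / Q̄_B ≈ 0.0220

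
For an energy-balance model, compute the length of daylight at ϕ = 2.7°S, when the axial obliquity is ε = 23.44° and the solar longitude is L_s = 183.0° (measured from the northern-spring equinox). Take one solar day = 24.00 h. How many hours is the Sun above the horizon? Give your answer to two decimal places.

Solar declination: sin δ = sin ε · sin L_s = sin 23.44° × sin 183.0° = -0.02082, so δ = -1.193°.
cos h₀ = −tan ϕ · tan δ = −tan(-2.7°) × tan(-1.193°) = -0.0010, so h₀ = 1.5718 rad = 90.06°.
Daylight = 2h₀/(2π) × 24.00 h = (1.5718/π) × 24.00 = 12.01 h.

12.01 h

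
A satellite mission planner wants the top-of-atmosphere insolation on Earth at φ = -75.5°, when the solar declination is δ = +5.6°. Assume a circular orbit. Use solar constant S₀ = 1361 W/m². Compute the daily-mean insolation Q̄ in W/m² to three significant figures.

cos H₀ = −tan(-75.5°) tan(+5.600°) = 0.3791, H₀ = 1.1819 rad.
Bracket: H₀ sin φ sin δ + cos φ cos δ sin H₀ = 1.1819×-0.96815×0.09758 + 0.25038×0.99523×0.92534 = -0.111657 + 0.230581 = 0.118924.
Q̄ = (S₀/π) × [bracket] = (1361/π) × 0.118924 = 51.52 W/m².

Q̄ ≈ 51.5 W/m²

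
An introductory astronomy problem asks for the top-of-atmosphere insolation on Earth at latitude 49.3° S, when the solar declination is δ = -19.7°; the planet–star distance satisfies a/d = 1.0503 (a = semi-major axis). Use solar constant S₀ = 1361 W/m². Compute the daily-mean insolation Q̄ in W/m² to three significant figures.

Q̄ ≈ 511 W/m²

cos H₀ = −tan(-49.3°) tan(-19.700°) = -0.4163, H₀ = 2.0001 rad.
Bracket: H₀ sin φ sin δ + cos φ cos δ sin H₀ = 2.0001×-0.75813×-0.33710 + 0.65210×0.94147×0.90924 = 0.511157 + 0.558212 = 1.069369.
Inverse-square distance factor (a/d)² = 1.0503² = 1.103130.
Q̄ = (S₀/π) × 1.103130 × [bracket] = (1361/π) × 1.103130 × 1.069369 = 511.0 W/m².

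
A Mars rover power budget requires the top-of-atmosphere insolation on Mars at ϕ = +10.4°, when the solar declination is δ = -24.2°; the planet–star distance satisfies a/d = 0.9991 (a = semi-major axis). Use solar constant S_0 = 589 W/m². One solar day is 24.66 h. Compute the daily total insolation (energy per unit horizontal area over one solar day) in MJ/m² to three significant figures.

13.0 MJ/m²

cos h₀ = −tan(+10.4°) tan(-24.200°) = 0.0825, h₀ = 1.4882 rad.
Bracket: h₀ sin ϕ sin δ + cos ϕ cos δ sin h₀ = 1.4882×0.18052×-0.40992 + 0.98357×0.91212×0.99659 = -0.110125 + 0.894075 = 0.783950.
Inverse-square distance factor (a/d)² = 0.9991² = 0.998201.
Q̄ = (S_0/π) × 0.998201 × [bracket] = (589/π) × 0.998201 × 0.783950 = 146.71 W/m².
Daily total = Q̄ × 24.66 h × 3600 s/h = 146.71 × 24.66 × 3600 / 10⁶ = 13.02 MJ/m².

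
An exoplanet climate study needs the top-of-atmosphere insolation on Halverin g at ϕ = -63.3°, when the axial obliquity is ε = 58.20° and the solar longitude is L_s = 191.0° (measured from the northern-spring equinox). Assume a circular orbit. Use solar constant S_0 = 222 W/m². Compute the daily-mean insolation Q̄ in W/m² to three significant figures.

Q̄ ≈ 49.1 W/m²

Solar declination: sin δ = sin ε · sin L_s = sin 58.20° × sin 191.0° = -0.16217, so δ = -9.333°.
cos h₀ = −tan(-63.3°) tan(-9.333°) = -0.3268, h₀ = 1.9037 rad.
Bracket: h₀ sin ϕ sin δ + cos ϕ cos δ sin h₀ = 1.9037×-0.89337×-0.16217 + 0.44932×0.98676×0.94511 = 0.275804 + 0.419034 = 0.694838.
Q̄ = (S_0/π) × [bracket] = (222/π) × 0.694838 = 49.10 W/m².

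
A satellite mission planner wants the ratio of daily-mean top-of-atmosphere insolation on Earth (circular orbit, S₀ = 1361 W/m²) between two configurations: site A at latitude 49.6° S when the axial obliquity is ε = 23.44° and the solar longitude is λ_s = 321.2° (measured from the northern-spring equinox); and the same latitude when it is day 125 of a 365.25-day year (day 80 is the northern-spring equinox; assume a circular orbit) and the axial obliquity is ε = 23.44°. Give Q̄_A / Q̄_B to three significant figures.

— Configuration A (φ=-49.6°):
Solar declination: sin δ = sin ε · sin λ_s = sin 23.44° × sin 321.2° = -0.24926, so δ = -14.433°.
cos H₀ = −tan(-49.6°) tan(-14.433°) = -0.3024, H₀ = 1.8780 rad.
Bracket: H₀ sin φ sin δ + cos φ cos δ sin H₀ = 1.8780×-0.76154×-0.24926 + 0.64812×0.96844×0.95317 = 0.356485 + 0.598272 = 0.954757.
Q̄ = (S₀/π) × [bracket] = (1361/π) × 0.954757 = 413.62 W/m².
— Configuration B (φ=-49.6°):
Solar longitude: λ_s = 360° × (125 − 80)/365.25 = 44.353°.
sin δ = sin 23.44° × sin 44.353° = 0.27809, so δ = +16.146°.
cos H₀ = −tan(-49.6°) tan(+16.146°) = 0.3402, H₀ = 1.2237 rad.
Bracket: H₀ sin φ sin δ + cos φ cos δ sin H₀ = 1.2237×-0.76154×0.27809 + 0.64812×0.96056×0.94037 = -0.259151 + 0.585435 = 0.326284.
Q̄ = (S₀/π) × [bracket] = (1361/π) × 0.326284 = 141.35 W/m².
Ratio Q̄_A / Q̄_B = 413.62 / 141.35 = 2.926.

Q̄_A / Q̄_B ≈ 2.93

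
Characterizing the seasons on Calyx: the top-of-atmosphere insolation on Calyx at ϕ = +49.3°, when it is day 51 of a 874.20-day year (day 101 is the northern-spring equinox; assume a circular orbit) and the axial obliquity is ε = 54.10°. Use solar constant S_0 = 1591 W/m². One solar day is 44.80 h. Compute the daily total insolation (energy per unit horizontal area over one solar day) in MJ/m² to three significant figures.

Solar longitude: L_s = 360° × (51 − 101)/874.20 = -20.590°, i.e. -20.590° + 360° = 339.410°.
sin δ = sin 54.10° × sin 339.410° = -0.28488, so δ = -16.552°.
cos h₀ = −tan(+49.3°) tan(-16.552°) = 0.3455, h₀ = 1.2180 rad.
Bracket: h₀ sin ϕ sin δ + cos ϕ cos δ sin h₀ = 1.2180×0.75813×-0.28488 + 0.65210×0.95856×0.93841 = -0.263059 + 0.586578 = 0.323519.
Q̄ = (S_0/π) × [bracket] = (1591/π) × 0.323519 = 163.84 W/m².
Daily total = Q̄ × 44.80 h × 3600 s/h = 163.84 × 44.80 × 3600 / 10⁶ = 26.42 MJ/m².

26.4 MJ/m²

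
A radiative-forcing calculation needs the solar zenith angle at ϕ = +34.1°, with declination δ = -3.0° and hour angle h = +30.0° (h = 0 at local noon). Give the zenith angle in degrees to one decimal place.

θ_z = 46.6°

cos θ_z = sin ϕ sin δ + cos ϕ cos δ cos h = -0.029342 + 0.716138 = 0.686796.
θ_z = arccos(0.686796) = 46.6°.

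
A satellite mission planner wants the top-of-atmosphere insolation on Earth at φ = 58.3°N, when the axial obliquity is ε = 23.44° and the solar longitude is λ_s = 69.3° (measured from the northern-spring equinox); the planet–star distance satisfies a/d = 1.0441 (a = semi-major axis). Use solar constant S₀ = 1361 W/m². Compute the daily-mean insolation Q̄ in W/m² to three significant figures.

Q̄ ≈ 516 W/m²

Solar declination: sin δ = sin ε · sin λ_s = sin 23.44° × sin 69.3° = 0.37211, so δ = +21.846°.
cos H₀ = −tan(+58.3°) tan(+21.846°) = -0.6491, H₀ = 2.2772 rad.
Bracket: H₀ sin φ sin δ + cos φ cos δ sin H₀ = 2.2772×0.85081×0.37211 + 0.52547×0.92819×0.76070 = 0.720950 + 0.371021 = 1.091971.
Inverse-square distance factor (a/d)² = 1.0441² = 1.090145.
Q̄ = (S₀/π) × 1.090145 × [bracket] = (1361/π) × 1.090145 × 1.091971 = 515.7 W/m².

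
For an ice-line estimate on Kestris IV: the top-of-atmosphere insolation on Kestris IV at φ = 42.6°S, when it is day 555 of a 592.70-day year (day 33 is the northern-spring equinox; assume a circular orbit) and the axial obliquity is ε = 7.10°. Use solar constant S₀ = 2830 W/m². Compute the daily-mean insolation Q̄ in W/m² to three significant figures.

Solar longitude: λ_s = 360° × (555 − 33)/592.70 = 317.058°.
sin δ = sin 7.10° × sin 317.058° = -0.08421, so δ = -4.830°.
cos H₀ = −tan(-42.6°) tan(-4.830°) = -0.0777, H₀ = 1.6486 rad.
Bracket: H₀ sin φ sin δ + cos φ cos δ sin H₀ = 1.6486×-0.67688×-0.08421 + 0.73610×0.99645×0.99698 = 0.093970 + 0.731272 = 0.825242.
Q̄ = (S₀/π) × [bracket] = (2830/π) × 0.825242 = 743.4 W/m².

Q̄ ≈ 743 W/m²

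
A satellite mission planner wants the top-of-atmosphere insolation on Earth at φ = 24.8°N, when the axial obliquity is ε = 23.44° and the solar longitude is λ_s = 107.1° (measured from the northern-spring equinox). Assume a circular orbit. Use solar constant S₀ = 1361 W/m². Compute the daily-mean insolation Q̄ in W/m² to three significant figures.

Solar declination: sin δ = sin ε · sin λ_s = sin 23.44° × sin 107.1° = 0.38020, so δ = +22.346°.
cos H₀ = −tan(+24.8°) tan(+22.346°) = -0.1899, H₀ = 1.7619 rad.
Bracket: H₀ sin φ sin δ + cos φ cos δ sin H₀ = 1.7619×0.41945×0.38020 + 0.90778×0.92490×0.98180 = 0.280979 + 0.824325 = 1.105304.
Q̄ = (S₀/π) × [bracket] = (1361/π) × 1.105304 = 478.8 W/m².

Q̄ ≈ 479 W/m²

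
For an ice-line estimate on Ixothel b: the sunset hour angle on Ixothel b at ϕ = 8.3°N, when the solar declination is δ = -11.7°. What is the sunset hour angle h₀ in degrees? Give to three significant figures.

h₀ = 88.3°

cos h₀ = −tan ϕ · tan δ = −tan(+8.3°) × tan(-11.700°) = 0.0302, so h₀ = 1.5406 rad = 88.27°.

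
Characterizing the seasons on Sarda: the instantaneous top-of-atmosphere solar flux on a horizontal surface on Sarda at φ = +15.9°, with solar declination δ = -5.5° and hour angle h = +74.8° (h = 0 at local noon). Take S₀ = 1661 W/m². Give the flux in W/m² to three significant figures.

cos θ_z = sin φ sin δ + cos φ cos δ cos h = -0.026258 + 0.250997 = 0.224739.
Flux = S₀ · cos θ_z = 1661 × 0.224739 = 373.3 W/m².

373 W/m²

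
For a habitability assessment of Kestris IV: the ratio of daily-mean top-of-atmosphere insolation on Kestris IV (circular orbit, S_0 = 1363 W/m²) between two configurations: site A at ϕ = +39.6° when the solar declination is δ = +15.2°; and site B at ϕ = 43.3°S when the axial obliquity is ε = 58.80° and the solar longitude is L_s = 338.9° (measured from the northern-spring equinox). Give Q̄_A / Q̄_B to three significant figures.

Q̄_A / Q̄_B ≈ 0.970

— Configuration A (ϕ=+39.6°):
cos h₀ = −tan(+39.6°) tan(+15.200°) = -0.2248, h₀ = 1.7975 rad.
Bracket: h₀ sin ϕ sin δ + cos ϕ cos δ sin h₀ = 1.7975×0.63742×0.26219 + 0.77051×0.96502×0.97441 = 0.300407 + 0.724530 = 1.024937.
Q̄ = (S_0/π) × [bracket] = (1363/π) × 1.024937 = 444.68 W/m².
— Configuration B (ϕ=-43.3°):
Solar declination: sin δ = sin ε · sin L_s = sin 58.80° × sin 338.9° = -0.30793, so δ = -17.934°.
cos h₀ = −tan(-43.3°) tan(-17.934°) = -0.3050, h₀ = 1.8807 rad.
Bracket: h₀ sin ϕ sin δ + cos ϕ cos δ sin h₀ = 1.8807×-0.68582×-0.30793 + 0.72777×0.95141×0.95235 = 0.397175 + 0.659414 = 1.056589.
Q̄ = (S_0/π) × [bracket] = (1363/π) × 1.056589 = 458.41 W/m².
Ratio Q̄_A / Q̄_B = 444.68 / 458.41 = 0.9700.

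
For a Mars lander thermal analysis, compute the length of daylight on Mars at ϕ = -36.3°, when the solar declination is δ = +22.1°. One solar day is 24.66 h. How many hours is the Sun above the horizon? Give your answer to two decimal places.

cos h₀ = −tan ϕ · tan δ = −tan(-36.3°) × tan(+22.100°) = 0.2983, so h₀ = 1.2679 rad = 72.65°.
Daylight = 2h₀/(2π) × 24.66 h = (1.2679/π) × 24.66 = 9.95 h.

9.95 h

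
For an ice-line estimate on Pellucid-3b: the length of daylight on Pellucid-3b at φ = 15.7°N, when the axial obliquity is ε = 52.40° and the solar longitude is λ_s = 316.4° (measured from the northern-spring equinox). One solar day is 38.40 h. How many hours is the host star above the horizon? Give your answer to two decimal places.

Solar declination: sin δ = sin ε · sin λ_s = sin 52.40° × sin 316.4° = -0.54638, so δ = -33.119°.
cos H₀ = −tan φ · tan δ = −tan(+15.7°) × tan(-33.119°) = 0.1834, so H₀ = 1.3864 rad = 79.43°.
Daylight = 2H₀/(2π) × 38.40 h = (1.3864/π) × 38.40 = 16.95 h.

16.95 h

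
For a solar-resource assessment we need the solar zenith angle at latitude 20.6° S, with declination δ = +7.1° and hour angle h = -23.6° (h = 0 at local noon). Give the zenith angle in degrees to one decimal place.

cos θ_z = sin φ sin δ + cos φ cos δ cos h = -0.043488 + 0.851193 = 0.807705.
θ_z = arccos(0.807705) = 36.1°.

θ_z = 36.1°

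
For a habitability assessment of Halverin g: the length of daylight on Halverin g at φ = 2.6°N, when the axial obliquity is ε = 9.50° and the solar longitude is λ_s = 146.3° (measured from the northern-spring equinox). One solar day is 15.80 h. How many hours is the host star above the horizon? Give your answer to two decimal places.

Solar declination: sin δ = sin ε · sin λ_s = sin 9.50° × sin 146.3° = 0.09158, so δ = +5.254°.
cos H₀ = −tan φ · tan δ = −tan(+2.6°) × tan(+5.254°) = -0.0042, so H₀ = 1.5750 rad = 90.24°.
Daylight = 2H₀/(2π) × 15.80 h = (1.5750/π) × 15.80 = 7.92 h.

7.92 h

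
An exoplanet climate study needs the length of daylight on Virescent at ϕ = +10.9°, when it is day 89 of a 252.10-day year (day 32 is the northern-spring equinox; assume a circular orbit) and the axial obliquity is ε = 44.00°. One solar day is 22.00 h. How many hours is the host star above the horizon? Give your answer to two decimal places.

12.28 h

Solar longitude: L_s = 360° × (89 − 32)/252.10 = 81.396°.
sin δ = sin 44.00° × sin 81.396° = 0.68684, so δ = +43.381°.
cos h₀ = −tan ϕ · tan δ = −tan(+10.9°) × tan(+43.381°) = -0.1820, so h₀ = 1.7538 rad = 100.49°.
Daylight = 2h₀/(2π) × 22.00 h = (1.7538/π) × 22.00 = 12.28 h.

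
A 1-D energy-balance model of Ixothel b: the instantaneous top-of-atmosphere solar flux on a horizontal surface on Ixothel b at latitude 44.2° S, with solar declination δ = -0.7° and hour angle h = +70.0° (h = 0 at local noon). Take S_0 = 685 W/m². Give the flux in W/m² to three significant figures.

174 W/m²

cos θ_z = sin ϕ sin δ + cos ϕ cos δ cos h = 0.008517 + 0.245180 = 0.253697.
Flux = S_0 · cos θ_z = 685 × 0.253697 = 173.8 W/m².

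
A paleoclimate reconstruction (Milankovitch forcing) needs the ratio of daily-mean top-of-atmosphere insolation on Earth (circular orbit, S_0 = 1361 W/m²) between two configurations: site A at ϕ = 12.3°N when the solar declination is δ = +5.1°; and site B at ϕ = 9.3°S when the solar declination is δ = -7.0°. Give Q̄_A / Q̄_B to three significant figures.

Q̄_A / Q̄_B ≈ 0.993

— Configuration A (ϕ=+12.3°):
cos h₀ = −tan(+12.3°) tan(+5.100°) = -0.0195, h₀ = 1.5903 rad.
Bracket: h₀ sin ϕ sin δ + cos ϕ cos δ sin h₀ = 1.5903×0.21303×0.08889 + 0.97705×0.99604×0.99981 = 0.030114 + 0.972996 = 1.003110.
Q̄ = (S_0/π) × [bracket] = (1361/π) × 1.003110 = 434.57 W/m².
— Configuration B (ϕ=-9.3°):
cos h₀ = −tan(-9.3°) tan(-7.000°) = -0.0201, h₀ = 1.5909 rad.
Bracket: h₀ sin ϕ sin δ + cos ϕ cos δ sin h₀ = 1.5909×-0.16160×-0.12187 + 0.98686×0.99255×0.99980 = 0.031331 + 0.979312 = 1.010643.
Q̄ = (S_0/π) × [bracket] = (1361/π) × 1.010643 = 437.83 W/m².
Ratio Q̄_A / Q̄_B = 434.57 / 437.83 = 0.9926.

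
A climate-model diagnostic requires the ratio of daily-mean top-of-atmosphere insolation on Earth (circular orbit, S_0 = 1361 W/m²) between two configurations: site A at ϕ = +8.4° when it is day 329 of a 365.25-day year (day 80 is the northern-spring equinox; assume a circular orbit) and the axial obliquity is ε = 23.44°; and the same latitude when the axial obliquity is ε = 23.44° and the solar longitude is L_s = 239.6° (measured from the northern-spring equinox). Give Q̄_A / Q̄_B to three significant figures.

— Configuration A (ϕ=+8.4°):
Solar longitude: L_s = 360° × (329 − 80)/365.25 = 245.421°.
sin δ = sin 23.44° × sin 245.421° = -0.36174, so δ = -21.207°.
cos h₀ = −tan(+8.4°) tan(-21.207°) = 0.0573, h₀ = 1.5135 rad.
Bracket: h₀ sin ϕ sin δ + cos ϕ cos δ sin h₀ = 1.5135×0.14608×-0.36174 + 0.98927×0.93228×0.99836 = -0.079978 + 0.920764 = 0.840786.
Q̄ = (S_0/π) × [bracket] = (1361/π) × 0.840786 = 364.25 W/m².
— Configuration B (ϕ=+8.4°):
Solar declination: sin δ = sin ε · sin L_s = sin 23.44° × sin 239.6° = -0.34310, so δ = -20.066°.
cos h₀ = −tan(+8.4°) tan(-20.066°) = 0.0539, h₀ = 1.5168 rad.
Bracket: h₀ sin ϕ sin δ + cos ϕ cos δ sin h₀ = 1.5168×0.14608×-0.34310 + 0.98927×0.93930×0.99854 = -0.076022 + 0.927865 = 0.851843.
Q̄ = (S_0/π) × [bracket] = (1361/π) × 0.851843 = 369.04 W/m².
Ratio Q̄_A / Q̄_B = 364.25 / 369.04 = 0.9870.

Q̄_A / Q̄_B ≈ 0.987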